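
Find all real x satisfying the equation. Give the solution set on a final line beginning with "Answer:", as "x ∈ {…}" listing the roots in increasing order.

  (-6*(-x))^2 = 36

Step 1. [(-6*(-x))^2 = 36] √ both sides: 36 ≥ 0 gives two branches. So sqrt: -6*(-x) = 6 or -6.
Step 2. [-6*(-x) = 6 or -6] LHS = -6·(…); ÷-6 both sides ⇒ div: -x = -1 or 1.
Step 3. [-x = -1 or 1] flip signs both sides. So neg: x = 1 or -1.

Answer: x ∈ {-1, 1}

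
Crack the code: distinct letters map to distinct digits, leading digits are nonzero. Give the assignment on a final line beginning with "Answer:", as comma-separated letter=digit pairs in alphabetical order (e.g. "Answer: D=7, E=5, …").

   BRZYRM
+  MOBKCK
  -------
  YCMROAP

Step 1. [col 1: M + K ≡ P (mod 10)] several values work for P in column 1 (M + K ≡ P (mod 10), carry-in 0); try P=3, so P=3.
Step 2. [Y] Y is the leading digit of a 7-digit sum of two 6-digit numbers; the final carry is exactly 1. So Y=1.
Step 3. [col 1: M + K ≡ P (mod 10)] no forcing yet in column 1 (carry-in 0); M=5 is free and consistent — try it, so M=5.
Step 4. [col 1: M + K ≡ P (mod 10)] column 1: given M=5, P=3, carry-in 0, and digits 1,3,5 already taken and all letters distinct, M+K≡P (mod 10) forces K=8. So K=8.
Step 5. [col 2: R + C ≡ A (mod 10)] several values work for C in column 2 (R + C ≡ A (mod 10), carry-in 1); try C=0. So C=0.
Step 6. [col 2: R + C ≡ A (mod 10)] in column 2 we have R+C≡A with carry-in 1; given C=0 and digits 0,1,3,5,8 already taken and all letters distinct, that pins R to 6. So R=6.
Step 7. [col 2: R + C ≡ A (mod 10)] column 2 reads R+C+carry(1)=A with R=6, C=0; with digits 0,1,3,5,6,8 already taken and all letters distinct, the only value for A is 7, so A=7.
Step 8. [col 3: Y + K ≡ O (mod 10)] from column 3 (Y=1, K=8, carry-in 0, digits 0,1,3,5,6,7,8 already taken and all letters distinct): O must equal 9. So O=9.
Step 9. [col 4: Z + B ≡ R (mod 10)] column 4 (Z + B ≡ R (mod 10), carry-in 0) doesn't pin Z yet; pick Z=2 and continue, so Z=2.
Step 10. [col 4: Z + B ≡ R (mod 10)] in column 4 we have Z+B≡R with carry-in 0; given Z=2, R=6 and digits 0,1,2,3,5,6,7,8,9 already taken and all letters distinct, that pins B to 4, so B=4.

Answer: A=7, B=4, C=0, K=8, M=5, O=9, P=3, R=6, Y=1, Z=2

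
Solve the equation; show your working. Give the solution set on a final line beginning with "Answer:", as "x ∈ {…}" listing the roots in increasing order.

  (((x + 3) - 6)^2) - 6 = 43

Step 1. [(((x + 3) - 6)^2) - 6 = 43] add 6: x sits inside (… - 6), so sub: ((x + 3) - 6)^2 = 49.
Step 2. [((x + 3) - 6)^2 = 49] √ both sides: 49 ≥ 0 gives two branches ⇒ sqrt: (x + 3) - 6 = 7 or -7.
Step 3. [(x + 3) - 6 = 7 or -7] 6 comes off first (add 6) ⇒ sub: x + 3 = 13 or -1.
Step 4. [x + 3 = 13 or -1] peel the +3: subtract 3 from each side, so sub: x = 10 or -4.

Answer: x ∈ {-4, 10}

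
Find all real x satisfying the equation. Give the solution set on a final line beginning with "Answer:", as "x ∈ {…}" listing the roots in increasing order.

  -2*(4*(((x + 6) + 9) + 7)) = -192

Step 1. [-2*(4*(((x + 6) + 9) + 7)) = -192] LHS = -2·(…); ÷-2 both sides. So div: 4*(((x + 6) + 9) + 7) = 96.
Step 2. [4*(((x + 6) + 9) + 7) = 96] divide by the outer 4, so div: ((x + 6) + 9) + 7 = 24.
Step 3. [((x + 6) + 9) + 7 = 24] the outer +7 inverts by subtracting 7 ⇒ sub: (x + 6) + 9 = 17.
Step 4. [(x + 6) + 9 = 17] the outer +9 inverts by subtracting 9, so sub: x + 6 = 8.
Step 5. [x + 6 = 8] subtract 6: x sits inside (… + 6) ⇒ sub: x = 2.

Answer: x ∈ {2}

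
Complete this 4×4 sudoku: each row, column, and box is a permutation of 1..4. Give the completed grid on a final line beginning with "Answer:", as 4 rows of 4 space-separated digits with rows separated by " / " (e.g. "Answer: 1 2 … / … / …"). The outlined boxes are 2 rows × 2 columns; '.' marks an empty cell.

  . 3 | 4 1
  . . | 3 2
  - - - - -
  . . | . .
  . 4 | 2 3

Step 1. [r4c1∈{1}] r4c1 has the single candidate 1. So r4c1=1.
Step 2. [r3c2∈{2}] r3c2 has the single candidate 2. So r3c2=2.
Step 3. [r2c2∈{1}] only 1 remains possible at r2c2. So r2c2=1.
Step 4. [r3c1∈{3}] nothing but 3 survives at r3c1, so r3c1=3.
Step 5. [r3c4∈{4}] r3c4's peers cover all but 4. So r3c4=4.
Step 6. [r2c1∈{4}] r2c1 is down to just 4, so r2c1=4.
Step 7. [r3c3∈{1}] r3c3 has the single candidate 1, so r3c3=1.
Step 8. [r1c1∈{2}] nothing but 2 survives at r1c1. So r1c1=2.

Answer: 2 3 4 1 / 4 1 3 2 / 3 2 1 4 / 1 4 2 3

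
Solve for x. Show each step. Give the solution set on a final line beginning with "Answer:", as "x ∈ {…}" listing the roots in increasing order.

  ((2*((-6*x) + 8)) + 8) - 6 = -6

Step 1. [((2*((-6*x) + 8)) + 8) - 6 = -6] peel the -6: add 6 from each side, so sub: (2*((-6*x) + 8)) + 8 = 0.
Step 2. [(2*((-6*x) + 8)) + 8 = 0] peel the +8: subtract 8 from each side, so sub: 2*((-6*x) + 8) = -8.
Step 3. [2*((-6*x) + 8) = -8] 2 out front; divide by 2 ⇒ div: (-6*x) + 8 = -4.
Step 4. [(-6*x) + 8 = -4] subtract 8: x sits inside (… + 8) ⇒ sub: -6*x = -12.
Step 5. [-6*x = -12] leading coefficient -6: divide by -6. So div: x = 2.

Answer: x ∈ {2}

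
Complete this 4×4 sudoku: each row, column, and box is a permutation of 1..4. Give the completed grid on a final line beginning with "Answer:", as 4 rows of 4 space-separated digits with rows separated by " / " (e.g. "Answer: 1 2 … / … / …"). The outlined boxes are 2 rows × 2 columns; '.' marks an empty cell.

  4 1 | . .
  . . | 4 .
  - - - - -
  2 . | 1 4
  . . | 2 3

Step 1. [r2c2∈{2,3}] col 2 places 2 nowhere but r2c2 ⇒ r2c2=2.
Step 2. [r2c4∈{1}] r2c4's peers cover all but 1, so r2c4=1.
Step 3. [r4c1∈{1}] r4c1 has the single candidate 1, so r4c1=1.
Step 4. [r2c1∈{3}] only 3 remains possible at r2c1. So r2c1=3.
Step 5. [r3c2∈{3}] r3c2 has the single candidate 3. So r3c2=3.
Step 6. [r1c3∈{3}] r1c3 is down to just 3, so r1c3=3.
Step 7. [r1c4∈{2}] r1c4's peers cover all but 2, so r1c4=2.
Step 8. [r4c2∈{4}] r4c2's peers cover all but 4 ⇒ r4c2=4.

Answer: 4 1 3 2 / 3 2 4 1 / 2 3 1 4 / 1 4 2 3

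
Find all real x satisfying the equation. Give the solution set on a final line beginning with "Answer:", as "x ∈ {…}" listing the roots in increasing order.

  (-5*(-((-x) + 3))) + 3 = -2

Step 1. [(-5*(-((-x) + 3))) + 3 = -2] the outer +3 inverts by subtracting 3. So sub: -5*(-((-x) + 3)) = -5.
Step 2. [-5*(-((-x) + 3)) = -5] -5 out front; divide by -5 ⇒ div: -((-x) + 3) = 1.
Step 3. [-((-x) + 3) = 1] flip signs both sides. So neg: (-x) + 3 = -1.
Step 4. [(-x) + 3 = -1] the outer +3 inverts by subtracting 3. So sub: -x = -4.
Step 5. [-x = -4] flip signs both sides ⇒ neg: x = 4.

Answer: x ∈ {4}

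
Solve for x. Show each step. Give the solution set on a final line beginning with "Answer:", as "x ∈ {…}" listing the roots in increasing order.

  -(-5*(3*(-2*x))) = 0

Step 1. [-(-5*(3*(-2*x))) = 0] leading − — multiply by −1. So neg: -5*(3*(-2*x)) = 0.
Step 2. [-5*(3*(-2*x)) = 0] leading coefficient -5: divide by -5 ⇒ div: 3*(-2*x) = 0.
Step 3. [3*(-2*x) = 0] 3·(inner) — divide through by 3 ⇒ div: -2*x = 0.
Step 4. [-2*x = 0] -2 out front; divide by -2. So div: x = 0.

Answer: x ∈ {0}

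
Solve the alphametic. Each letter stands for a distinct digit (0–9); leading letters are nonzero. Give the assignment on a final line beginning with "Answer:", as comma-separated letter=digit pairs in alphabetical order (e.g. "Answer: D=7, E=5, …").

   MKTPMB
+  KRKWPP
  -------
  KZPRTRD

Step 1. [col 1: B + P ≡ D (mod 10)] column 1 (B + P ≡ D (mod 10), carry-in 0) doesn't pin P yet; pick P=5 and continue. So P=5.
Step 2. [K] adding two 6-digit numbers gives at most 6+1 digits, and here it does — K is that final carry and must be 1 ⇒ K=1.
Step 3. [col 1: B + P ≡ D (mod 10)] D=8 is one option consistent with column 1 (B + P ≡ D (mod 10), carry-in 0) — take it ⇒ D=8.
Step 4. [col 1: B + P ≡ D (mod 10)] in column 1 we have B+P≡D with carry-in 0; given P=5, D=8 and digits 1,5,8 already taken and all letters distinct, that pins B to 3 ⇒ B=3.
Step 5. [col 2: M + P ≡ R (mod 10)] R=4 is one option consistent with column 2 (M + P ≡ R (mod 10), carry-in 0) — take it. So R=4.
Step 6. [col 2: M + P ≡ R (mod 10)] column 2: given P=5, R=4, carry-in 0, and digits 1,3,4,5,8 already taken and all letters distinct, M+P≡R (mod 10) forces M=9, so M=9.
Step 7. [col 3: P + W ≡ T (mod 10)] column 3 (P + W ≡ T (mod 10), carry-in 1) doesn't pin W yet; pick W=6 and continue, so W=6.
Step 8. [col 3: P + W ≡ T (mod 10)] column 3: given P=5, W=6, carry-in 1, and digits 1,3,4,5,6,8,9 already taken and all letters distinct, P+W≡T (mod 10) forces T=2 ⇒ T=2.
Step 9. [col 6: M + K ≡ Z (mod 10)] column 6 reads M+K+carry(0)=Z with M=9, K=1; with digits 1,2,3,4,5,6,8,9 already taken and all letters distinct, the only value for Z is 0. So Z=0.

Answer: B=3, D=8, K=1, M=9, P=5, R=4, T=2, W=6, Z=0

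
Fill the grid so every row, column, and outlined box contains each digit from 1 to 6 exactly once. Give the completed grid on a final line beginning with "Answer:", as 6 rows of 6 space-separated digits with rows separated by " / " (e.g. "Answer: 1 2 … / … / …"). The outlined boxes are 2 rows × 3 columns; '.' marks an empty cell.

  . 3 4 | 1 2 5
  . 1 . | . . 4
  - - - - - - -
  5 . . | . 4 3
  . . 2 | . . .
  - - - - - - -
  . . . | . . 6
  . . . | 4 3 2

Step 1. [r3c2∈{6}] r3c2 has the single candidate 6. So r3c2=6.
Step 2. [r5c4∈{5}] r5c4 has the single candidate 5 ⇒ r5c4=5.
Step 3. [r2c5∈{6}] only 6 remains possible at r2c5 ⇒ r2c5=6.
Step 4. [r6c3∈{1,5,6}] 6 has one home in col 3: r6c3 ⇒ r6c3=6.
Step 5. [r5c5∈{1}] nothing but 1 survives at r5c5. So r5c5=1.
Step 6. [r4c1∈{1,3,4}] row 4 places 3 nowhere but r4c1. So r4c1=3.
Step 7. [r5c1∈{2,4}] in col 1, 4 fits only at r5c1. So r5c1=4.
Step 8. [r4c4∈{6}] r4c4 has the single candidate 6 ⇒ r4c4=6.
Step 9. [r4c5∈{5}] r4c5 has the single candidate 5, so r4c5=5.
Step 10. [r1c1∈{6}] nothing but 6 survives at r1c1. So r1c1=6.
Step 11. [r2c3∈{5}] r2c3 has the single candidate 5, so r2c3=5.
Step 12. [r5c2∈{2}] r5c2 is down to just 2. So r5c2=2.
Step 13. [r3c3∈{1}] r3c3's peers cover all but 1. So r3c3=1.
Step 14. [r6c2∈{5}] r6c2's peers cover all but 5 ⇒ r6c2=5.
Step 15. [r4c2∈{4}] only 4 remains possible at r4c2, so r4c2=4.
Step 16. [r2c1∈{2}] only 2 remains possible at r2c1. So r2c1=2.
Step 17. [r3c4∈{2}] r3c4 has the single candidate 2, so r3c4=2.
Step 18. [r6c1∈{1}] nothing but 1 survives at r6c1. So r6c1=1.
Step 19. [r2c4∈{3}] nothing but 3 survives at r2c4, so r2c4=3.
Step 20. [r4c6∈{1}] nothing but 1 survives at r4c6. So r4c6=1.
Step 21. [r5c3∈{3}] nothing but 3 survives at r5c3 ⇒ r5c3=3.

Answer: 6 3 4 1 2 5 / 2 1 5 3 6 4 / 5 6 1 2 4 3 / 3 4 2 6 5 1 / 4 2 3 5 1 6 / 1 5 6 4 3 2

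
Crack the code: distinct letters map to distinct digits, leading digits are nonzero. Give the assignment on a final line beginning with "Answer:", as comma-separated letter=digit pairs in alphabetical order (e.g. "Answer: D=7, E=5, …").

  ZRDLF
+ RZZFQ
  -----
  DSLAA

Step 1. [col 1: F + Q ≡ A (mod 10)] no forcing yet in column 1 (carry-in 0); A=0 is free and consistent — try it. So A=0.
Step 2. [col 1: F + Q ≡ A (mod 10)] column 1 (F + Q ≡ A (mod 10), carry-in 0) doesn't pin Q yet; pick Q=4 and continue. So Q=4.
Step 3. [col 1: F + Q ≡ A (mod 10)] column 1 reads F+Q+carry(0)=A with Q=4, A=0; with digits 0,4 already taken and all letters distinct, the only value for F is 6 ⇒ F=6.
Step 4. [col 2: L + F ≡ A (mod 10)] in column 2 we have L+F≡A with carry-in 1; given F=6, A=0 and digits 0,4,6 already taken and all letters distinct, that pins L to 3 ⇒ L=3.
Step 5. [col 3: D + Z ≡ L (mod 10)] D=7 is one option consistent with column 3 (D + Z ≡ L (mod 10), carry-in 1) — take it ⇒ D=7.
Step 6. [col 3: D + Z ≡ L (mod 10)] in column 3 we have D+Z≡L with carry-in 1; given D=7, L=3 and digits 0,3,4,6,7 already taken and all letters distinct, that pins Z to 5, so Z=5.
Step 7. [col 4: R + Z ≡ S (mod 10)] in column 4 we have R+Z≡S with carry-in 1; given Z=5 and digits 0,3,4,5,6,7 already taken and all letters distinct, that pins S to 8 ⇒ S=8.
Step 8. [col 4: R + Z ≡ S (mod 10)] from column 4 (Z=5, S=8, carry-in 1, digits 0,3,4,5,6,7,8 already taken and all letters distinct): R must equal 2. So R=2.

Answer: A=0, D=7, F=6, L=3, Q=4, R=2, S=8, Z=5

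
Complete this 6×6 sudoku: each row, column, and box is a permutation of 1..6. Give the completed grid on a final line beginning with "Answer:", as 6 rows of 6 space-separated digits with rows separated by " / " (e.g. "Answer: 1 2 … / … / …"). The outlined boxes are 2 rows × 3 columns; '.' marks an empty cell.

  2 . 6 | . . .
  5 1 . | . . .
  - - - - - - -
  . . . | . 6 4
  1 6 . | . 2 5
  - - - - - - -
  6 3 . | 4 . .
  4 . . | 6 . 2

Step 1. [r2c3∈{3,4}] r2c3 is the only open cell in box 1 admitting 3 ⇒ r2c3=3.
Step 2. [r6c2∈{5}] r6c2 is down to just 5 ⇒ r6c2=5.
Step 3. [r5c6∈{1}] r5c6 has the single candidate 1, so r5c6=1.
Step 4. [r1c5∈{1,3,4,5}] in col 5, 1 fits only at r1c5 ⇒ r1c5=1.
Step 5. [r4c4∈{3}] r4c4 is down to just 3, so r4c4=3.
Step 6. [r3c3∈{2,5}] r3c3 is the only open cell in row 3 admitting 5, so r3c3=5.
Step 7. [r3c1∈{3}] only 3 remains possible at r3c1, so r3c1=3.
Step 8. [r2c5∈{4}] r2c5 has the single candidate 4 ⇒ r2c5=4.
Step 9. [r1c4∈{5}] r1c4 has the single candidate 5. So r1c4=5.
Step 10. [r1c2∈{4}] r1c2 is down to just 4. So r1c2=4.
Step 11. [r6c3∈{1}] nothing but 1 survives at r6c3. So r6c3=1.
Step 12. [r5c3∈{2}] r5c3's peers cover all but 2 ⇒ r5c3=2.
Step 13. [r4c3∈{4}] r4c3's peers cover all but 4 ⇒ r4c3=4.
Step 14. [r2c4∈{2}] nothing but 2 survives at r2c4, so r2c4=2.
Step 15. [r6c5∈{3}] only 3 remains possible at r6c5. So r6c5=3.
Step 16. [r2c6∈{6}] r2c6's peers cover all but 6, so r2c6=6.
Step 17. [r5c5∈{5}] nothing but 5 survives at r5c5, so r5c5=5.
Step 18. [r1c6∈{3}] nothing but 3 survives at r1c6. So r1c6=3.
Step 19. [r3c2∈{2}] r3c2 is down to just 2, so r3c2=2.
Step 20. [r3c4∈{1}] r3c4 is down to just 1. So r3c4=1.

Answer: 2 4 6 5 1 3 / 5 1 3 2 4 6 / 3 2 5 1 6 4 / 1 6 4 3 2 5 / 6 3 2 4 5 1 / 4 5 1 6 3 2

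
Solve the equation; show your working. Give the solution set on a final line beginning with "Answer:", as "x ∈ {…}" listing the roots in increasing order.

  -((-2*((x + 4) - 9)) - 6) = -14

Step 1. [-((-2*((x + 4) - 9)) - 6) = -14] leading − — multiply by −1 ⇒ neg: (-2*((x + 4) - 9)) - 6 = 14.
Step 2. [(-2*((x + 4) - 9)) - 6 = 14] -2 divides every term; factor it out, so factor: ((x + 4) - 9) + 3 = -7.
Step 3. [((x + 4) - 9) + 3 = -7] the outer +3 inverts by subtracting 3, so sub: (x + 4) - 9 = -10.
Step 4. [(x + 4) - 9 = -10] the outer -9 inverts by adding 9 ⇒ sub: x + 4 = -1.
Step 5. [x + 4 = -1] subtract 4: x sits inside (… + 4), so sub: x = -5.

Answer: x ∈ {-5}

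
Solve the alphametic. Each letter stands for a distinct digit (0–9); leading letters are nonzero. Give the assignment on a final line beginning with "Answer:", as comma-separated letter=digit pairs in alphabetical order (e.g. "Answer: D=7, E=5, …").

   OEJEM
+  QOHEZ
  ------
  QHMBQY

Step 1. [col 1: M + Z ≡ Y (mod 10)] column 1 (M + Z ≡ Y (mod 10), carry-in 0) doesn't pin M yet; pick M=3 and continue ⇒ M=3.
Step 2. [col 1: M + Z ≡ Y (mod 10)] Z=9 is one option consistent with column 1 (M + Z ≡ Y (mod 10), carry-in 0) — take it ⇒ Z=9.
Step 3. [Q] adding two 5-digit numbers gives at most 5+1 digits, and here it does — Q is that final carry and must be 1 ⇒ Q=1.
Step 4. [col 1: M + Z ≡ Y (mod 10)] in column 1 we have M+Z≡Y with carry-in 0; given M=3, Z=9 and digits 1,3,9 already taken and all letters distinct, that pins Y to 2. So Y=2.
Step 5. [col 2: E + E ≡ Q (mod 10)] several values work for E in column 2 (E + E ≡ Q (mod 10), carry-in 1); try E=5 ⇒ E=5.
Step 6. [col 3: J + H ≡ B (mod 10)] several values work for J in column 3 (J + H ≡ B (mod 10), carry-in 1); try J=6, so J=6.
Step 7. [col 3: J + H ≡ B (mod 10)] no forcing yet in column 3 (carry-in 1); B=7 is free and consistent — try it, so B=7.
Step 8. [col 3: J + H ≡ B (mod 10)] column 3: given J=6, B=7, carry-in 1, and digits 1,2,3,5,6,7,9 already taken and all letters distinct, J+H≡B (mod 10) forces H=0. So H=0.
Step 9. [col 4: E + O ≡ M (mod 10)] from column 4 (E=5, M=3, carry-in 0, digits 0,1,2,3,5,6,7,9 already taken and all letters distinct): O must equal 8 ⇒ O=8.

Answer: B=7, E=5, H=0, J=6, M=3, O=8, Q=1, Y=2, Z=9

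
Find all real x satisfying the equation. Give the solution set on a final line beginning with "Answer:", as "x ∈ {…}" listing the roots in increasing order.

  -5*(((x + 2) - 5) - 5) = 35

Step 1. [-5*(((x + 2) - 5) - 5) = 35] -5·(inner) — divide through by -5, so div: ((x + 2) - 5) - 5 = -7.
Step 2. [((x + 2) - 5) - 5 = -7] the outer -5 inverts by adding 5 ⇒ sub: (x + 2) - 5 = -2.
Step 3. [(x + 2) - 5 = -2] 5 comes off first (add 5) ⇒ sub: x + 2 = 3.
Step 4. [x + 2 = 3] the outer +2 inverts by subtracting 2 ⇒ sub: x = 1.

Answer: x ∈ {1}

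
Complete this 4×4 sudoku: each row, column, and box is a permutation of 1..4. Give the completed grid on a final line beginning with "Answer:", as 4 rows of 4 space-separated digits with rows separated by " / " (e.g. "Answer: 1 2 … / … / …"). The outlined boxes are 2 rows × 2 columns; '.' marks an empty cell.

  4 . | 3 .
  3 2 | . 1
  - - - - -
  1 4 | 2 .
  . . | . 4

Step 1. [r2c3∈{4}] r2c3 has the single candidate 4. So r2c3=4.
Step 2. [r3c4∈{3}] nothing but 3 survives at r3c4, so r3c4=3.
Step 3. [r4c1∈{2}] r4c1 has the single candidate 2, so r4c1=2.
Step 4. [r1c2∈{1}] r1c2 is down to just 1, so r1c2=1.
Step 5. [r1c4∈{2}] r1c4 is down to just 2. So r1c4=2.
Step 6. [r4c3∈{1}] r4c3's peers cover all but 1 ⇒ r4c3=1.
Step 7. [r4c2∈{3}] nothing but 3 survives at r4c2, so r4c2=3.

Answer: 4 1 3 2 / 3 2 4 1 / 1 4 2 3 / 2 3 1 4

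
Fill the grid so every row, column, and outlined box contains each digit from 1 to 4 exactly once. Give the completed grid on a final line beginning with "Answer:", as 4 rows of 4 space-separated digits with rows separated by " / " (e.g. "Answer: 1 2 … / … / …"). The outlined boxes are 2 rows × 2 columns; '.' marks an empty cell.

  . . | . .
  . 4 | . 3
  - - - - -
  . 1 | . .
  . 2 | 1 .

Step 1. [r2c3∈{2}] r2c3 has the single candidate 2. So r2c3=2.
Step 2. [r4c4∈{4}] r4c4 has the single candidate 4, so r4c4=4.
Step 3. [r1c1∈{1,2,3}] in row 1, 2 fits only at r1c1, so r1c1=2.
Step 4. [r4c1∈{3}] nothing but 3 survives at r4c1. So r4c1=3.
Step 5. [r1c4∈{1}] r1c4 has the single candidate 1, so r1c4=1.
Step 6. [r3c4∈{2}] nothing but 2 survives at r3c4, so r3c4=2.
Step 7. [r1c2∈{3}] nothing but 3 survives at r1c2 ⇒ r1c2=3.
Step 8. [r3c1∈{4}] only 4 remains possible at r3c1. So r3c1=4.
Step 9. [r1c3∈{4}] r1c3's peers cover all but 4. So r1c3=4.
Step 10. [r3c3∈{3}] nothing but 3 survives at r3c3, so r3c3=3.
Step 11. [r2c1∈{1}] r2c1's peers cover all but 1 ⇒ r2c1=1.

Answer: 2 3 4 1 / 1 4 2 3 / 4 1 3 2 / 3 2 1 4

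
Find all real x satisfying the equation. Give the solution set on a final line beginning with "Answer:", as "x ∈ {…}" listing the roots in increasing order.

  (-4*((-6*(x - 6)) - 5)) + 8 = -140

Step 1. [(-4*((-6*(x - 6)) - 5)) + 8 = -140] common factor -4 (LHS and -140) — divide through ⇒ factor: ((-6*(x - 6)) - 5) - 2 = 35.
Step 2. [((-6*(x - 6)) - 5) - 2 = 35] the outer -2 inverts by adding 2. So sub: (-6*(x - 6)) - 5 = 37.
Step 3. [(-6*(x - 6)) - 5 = 37] peel the -5: add 5 from each side, so sub: -6*(x - 6) = 42.
Step 4. [-6*(x - 6) = 42] LHS = -6·(…); ÷-6 both sides ⇒ div: x - 6 = -7.
Step 5. [x - 6 = -7] peel the -6: add 6 from each side ⇒ sub: x = -1.

Answer: x ∈ {-1}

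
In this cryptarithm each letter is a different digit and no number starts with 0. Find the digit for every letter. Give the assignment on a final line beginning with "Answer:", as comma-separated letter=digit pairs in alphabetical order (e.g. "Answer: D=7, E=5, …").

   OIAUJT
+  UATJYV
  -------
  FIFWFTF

Step 1. [col 1: T + V ≡ F (mod 10)] column 1 (T + V ≡ F (mod 10), carry-in 0) doesn't pin F yet; pick F=1 and continue, so F=1.
Step 2. [col 1: T + V ≡ F (mod 10)] several values work for V in column 1 (T + V ≡ F (mod 10), carry-in 0); try V=9 ⇒ V=9.
Step 3. [col 1: T + V ≡ F (mod 10)] column 1 reads T+V+carry(0)=F with V=9, F=1; with digits 1,9 already taken and all letters distinct, the only value for T is 2, so T=2.
Step 4. [col 2: J + Y ≡ T (mod 10)] several values work for J in column 2 (J + Y ≡ T (mod 10), carry-in 1); try J=6. So J=6.
Step 5. [col 2: J + Y ≡ T (mod 10)] column 2: given J=6, T=2, carry-in 1, and digits 1,2,6,9 already taken and all letters distinct, J+Y≡T (mod 10) forces Y=5, so Y=5.
Step 6. [col 3: U + J ≡ F (mod 10)] from column 3 (J=6, F=1, carry-in 1, digits 1,2,5,6,9 already taken and all letters distinct): U must equal 4. So U=4.
Step 7. [col 4: A + T ≡ W (mod 10)] A=7 is one option consistent with column 4 (A + T ≡ W (mod 10), carry-in 1) — take it ⇒ A=7.
Step 8. [col 4: A + T ≡ W (mod 10)] column 4 reads A+T+carry(1)=W with A=7, T=2; with digits 1,2,4,5,6,7,9 already taken and all letters distinct, the only value for W is 0. So W=0.
Step 9. [col 5: I + A ≡ F (mod 10)] from column 5 (A=7, F=1, carry-in 1, digits 0,1,2,4,5,6,7,9 already taken and all letters distinct): I must equal 3, so I=3.
Step 10. [col 6: O + U ≡ I (mod 10)] from column 6 (U=4, I=3, carry-in 1, digits 0,1,2,3,4,5,6,7,9 already taken and all letters distinct): O must equal 8, so O=8.

Answer: A=7, F=1, I=3, J=6, O=8, T=2, U=4, V=9, W=0, Y=5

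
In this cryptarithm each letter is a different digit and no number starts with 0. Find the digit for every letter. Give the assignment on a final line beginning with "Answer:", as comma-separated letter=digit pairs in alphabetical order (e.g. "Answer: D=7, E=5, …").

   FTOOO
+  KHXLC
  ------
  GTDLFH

Step 1. [G] the sum has 6 digits but both addends have 5; that extra leading digit G is the final carry, namely 1, so G=1.
Step 2. [col 1: O + C ≡ H (mod 10)] no forcing yet in column 1 (carry-in 0); C=7 is free and consistent — try it. So C=7.
Step 3. [col 1: O + C ≡ H (mod 10)] column 1 (O + C ≡ H (mod 10), carry-in 0) doesn't pin H yet; pick H=0 and continue. So H=0.
Step 4. [col 1: O + C ≡ H (mod 10)] from column 1 (C=7, H=0, carry-in 0, digits 0,1,7 already taken and all letters distinct): O must equal 3, so O=3.
Step 5. [col 2: O + L ≡ F (mod 10)] column 2 (O + L ≡ F (mod 10), carry-in 1) doesn't pin L yet; pick L=2 and continue, so L=2.
Step 6. [col 2: O + L ≡ F (mod 10)] column 2 reads O+L+carry(1)=F with O=3, L=2; with digits 0,1,2,3,7 already taken and all letters distinct, the only value for F is 6, so F=6.
Step 7. [col 3: O + X ≡ L (mod 10)] column 3: given O=3, L=2, carry-in 0, and digits 0,1,2,3,6,7 already taken and all letters distinct, O+X≡L (mod 10) forces X=9. So X=9.
Step 8. [col 4: T + H ≡ D (mod 10)] from column 4 (H=0, carry-in 1, digits 0,1,2,3,6,7,9 already taken and all letters distinct): D must equal 5. So D=5.
Step 9. [col 4: T + H ≡ D (mod 10)] from column 4 (H=0, D=5, carry-in 1, digits 0,1,2,3,5,6,7,9 already taken and all letters distinct): T must equal 4, so T=4.
Step 10. [col 5: F + K ≡ T (mod 10)] from column 5 (F=6, T=4, carry-in 0, digits 0,1,2,3,4,5,6,7,9 already taken and all letters distinct): K must equal 8, so K=8.

Answer: C=7, D=5, F=6, G=1, H=0, K=8, L=2, O=3, T=4, X=9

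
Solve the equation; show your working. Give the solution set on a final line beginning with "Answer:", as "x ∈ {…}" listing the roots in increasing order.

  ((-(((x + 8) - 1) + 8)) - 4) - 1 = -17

Step 1. [((-(((x + 8) - 1) + 8)) - 4) - 1 = -17] peel the -1: add 1 from each side ⇒ sub: (-(((x + 8) - 1) + 8)) - 4 = -16.
Step 2. [(-(((x + 8) - 1) + 8)) - 4 = -16] add 4: x sits inside (… - 4). So sub: -(((x + 8) - 1) + 8) = -12.
Step 3. [-(((x + 8) - 1) + 8) = -12] leading − — multiply by −1. So neg: ((x + 8) - 1) + 8 = 12.
Step 4. [((x + 8) - 1) + 8 = 12] subtract 8: x sits inside (… + 8), so sub: (x + 8) - 1 = 4.
Step 5. [(x + 8) - 1 = 4] add 1: x sits inside (… - 1). So sub: x + 8 = 5.
Step 6. [x + 8 = 5] 8 comes off first (subtract 8), so sub: x = -3.

Answer: x ∈ {-3}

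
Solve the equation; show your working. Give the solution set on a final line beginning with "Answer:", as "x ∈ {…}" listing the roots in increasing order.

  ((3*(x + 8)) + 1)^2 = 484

Step 1. [((3*(x + 8)) + 1)^2 = 484] 484 ≥ 0, LHS is (·)² — take ±√, so sqrt: (3*(x + 8)) + 1 = 22 or -22.
Step 2. [(3*(x + 8)) + 1 = 22 or -22] the outer +1 inverts by subtracting 1. So sub: 3*(x + 8) = 21 or -23.
Step 3. [3*(x + 8) = 21 or -23] 3·(inner) — divide through by 3 ⇒ div: x + 8 = 7 or -23/3.
Step 4. [x + 8 = 7 or -23/3] subtract 8: x sits inside (… + 8). So sub: x = -1 or -47/3.

Answer: x ∈ {-47/3, -1}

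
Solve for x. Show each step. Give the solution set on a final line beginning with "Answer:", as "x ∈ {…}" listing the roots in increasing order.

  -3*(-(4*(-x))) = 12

Step 1. [-3*(-(4*(-x))) = 12] -3·(inner) — divide through by -3 ⇒ div: -(4*(-x)) = -4.
Step 2. [-(4*(-x)) = -4] LHS negated; negate both sides. So neg: 4*(-x) = 4.
Step 3. [4*(-x) = 4] 4·(inner) — divide through by 4, so div: -x = 1.
Step 4. [-x = 1] flip signs both sides, so neg: x = -1.

Answer: x ∈ {-1}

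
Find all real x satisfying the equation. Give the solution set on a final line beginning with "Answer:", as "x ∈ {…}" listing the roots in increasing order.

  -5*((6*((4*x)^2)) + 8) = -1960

Step 1. [-5*((6*((4*x)^2)) + 8) = -1960] divide by the outer -5. So div: (6*((4*x)^2)) + 8 = 392.
Step 2. [(6*((4*x)^2)) + 8 = 392] peel the +8: subtract 8 from each side, so sub: 6*((4*x)^2) = 384.
Step 3. [6*((4*x)^2) = 384] leading coefficient 6: divide by 6, so div: (4*x)^2 = 64.
Step 4. [(4*x)^2 = 64] 64 ≥ 0, LHS is (·)² — take ±√. So sqrt: 4*x = 8 or -8.
Step 5. [4*x = 8 or -8] LHS = 4·(…); ÷4 both sides, so div: x = 2 or -2.

Answer: x ∈ {-2, 2}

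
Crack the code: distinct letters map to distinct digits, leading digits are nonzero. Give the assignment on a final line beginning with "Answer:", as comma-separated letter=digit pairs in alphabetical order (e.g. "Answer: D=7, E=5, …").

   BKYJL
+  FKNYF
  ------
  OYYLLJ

Step 1. [col 1: L + F ≡ J (mod 10)] several values work for F in column 1 (L + F ≡ J (mod 10), carry-in 0); try F=7 ⇒ F=7.
Step 2. [col 1: L + F ≡ J (mod 10)] no forcing yet in column 1 (carry-in 0); L=2 is free and consistent — try it. So L=2.
Step 3. [col 1: L + F ≡ J (mod 10)] column 1 reads L+F+carry(0)=J with L=2, F=7; with digits 2,7 already taken and all letters distinct, the only value for J is 9, so J=9.
Step 4. [col 2: J + Y ≡ L (mod 10)] column 2: given J=9, L=2, carry-in 0, and digits 2,7,9 already taken and all letters distinct, J+Y≡L (mod 10) forces Y=3, so Y=3.
Step 5. [col 3: Y + N ≡ L (mod 10)] in column 3 we have Y+N≡L with carry-in 1; given Y=3, L=2 and digits 2,3,7,9 already taken and all letters distinct, that pins N to 8, so N=8.
Step 6. [O] O is the leading digit of a 6-digit sum of two 5-digit numbers; the final carry is exactly 1 ⇒ O=1.
Step 7. [col 4: K + K ≡ Y (mod 10)] in column 4 we have K+K≡Y with carry-in 1; given Y=3 and digits 1,2,3,7,8,9 already taken and all letters distinct, that pins K to 6 ⇒ K=6.
Step 8. [col 5: B + F ≡ Y (mod 10)] from column 5 (F=7, Y=3, carry-in 1, digits 1,2,3,6,7,8,9 already taken and all letters distinct): B must equal 5 ⇒ B=5.

Answer: B=5, F=7, J=9, K=6, L=2, N=8, O=1, Y=3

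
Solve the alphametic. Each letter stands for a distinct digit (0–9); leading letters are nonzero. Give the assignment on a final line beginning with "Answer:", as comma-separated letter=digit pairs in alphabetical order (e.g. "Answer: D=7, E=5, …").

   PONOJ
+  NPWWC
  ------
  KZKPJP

Step 1. [K] adding two 5-digit numbers gives at most 5+1 digits, and here it does — K is that final carry and must be 1 ⇒ K=1.
Step 2. [col 1: J + C ≡ P (mod 10)] several values work for P in column 1 (J + C ≡ P (mod 10), carry-in 0); try P=2. So P=2.
Step 3. [col 1: J + C ≡ P (mod 10)] several values work for C in column 1 (J + C ≡ P (mod 10), carry-in 0); try C=9, so C=9.
Step 4. [col 1: J + C ≡ P (mod 10)] column 1 reads J+C+carry(0)=P with C=9, P=2; with digits 1,2,9 already taken and all letters distinct, the only value for J is 3 ⇒ J=3.
Step 5. [col 2: O + W ≡ J (mod 10)] several values work for W in column 2 (O + W ≡ J (mod 10), carry-in 1); try W=4 ⇒ W=4.
Step 6. [col 2: O + W ≡ J (mod 10)] in column 2 we have O+W≡J with carry-in 1; given W=4, J=3 and digits 1,2,3,4,9 already taken and all letters distinct, that pins O to 8 ⇒ O=8.
Step 7. [col 3: N + W ≡ P (mod 10)] column 3: given W=4, P=2, carry-in 1, and digits 1,2,3,4,8,9 already taken and all letters distinct, N+W≡P (mod 10) forces N=7. So N=7.
Step 8. [col 5: P + N ≡ Z (mod 10)] column 5: given P=2, N=7, carry-in 1, and digits 1,2,3,4,7,8,9 already taken and all letters distinct, P+N≡Z (mod 10) forces Z=0. So Z=0.

Answer: C=9, J=3, K=1, N=7, O=8, P=2, W=4, Z=0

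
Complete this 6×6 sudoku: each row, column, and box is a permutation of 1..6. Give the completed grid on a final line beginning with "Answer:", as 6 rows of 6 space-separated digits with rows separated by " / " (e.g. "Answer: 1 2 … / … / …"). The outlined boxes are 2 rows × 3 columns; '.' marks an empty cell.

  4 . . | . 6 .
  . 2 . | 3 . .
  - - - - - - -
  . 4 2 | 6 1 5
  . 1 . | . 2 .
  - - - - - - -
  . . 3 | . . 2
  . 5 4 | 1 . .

Step 1. [r4c6∈{3,4}] r4c6 is the only open cell in box 4 admitting 3 ⇒ r4c6=3.
Step 2. [r5c1∈{1,6}] 1 has one home in row 5: r5c1, so r5c1=1.
Step 3. [r2c6∈{1,4}] col 6 places 4 nowhere but r2c6 ⇒ r2c6=4.
Step 4. [r2c5∈{5}] r2c5's peers cover all but 5, so r2c5=5.
Step 5. [r2c1∈{6}] r2c1 is down to just 6 ⇒ r2c1=6.
Step 6. [r1c3∈{1,5}] 5 has one home in row 1: r1c3. So r1c3=5.
Step 7. [r5c5∈{4}] r5c5 is down to just 4, so r5c5=4.
Step 8. [r4c4∈{4}] nothing but 4 survives at r4c4, so r4c4=4.
Step 9. [r6c5∈{3}] r6c5 is down to just 3 ⇒ r6c5=3.
Step 10. [r1c2∈{3}] r1c2 has the single candidate 3, so r1c2=3.
Step 11. [r5c2∈{6}] only 6 remains possible at r5c2 ⇒ r5c2=6.
Step 12. [r4c1∈{5}] r4c1 has the single candidate 5. So r4c1=5.
Step 13. [r6c1∈{2}] only 2 remains possible at r6c1 ⇒ r6c1=2.
Step 14. [r4c3∈{6}] r4c3 has the single candidate 6, so r4c3=6.
Step 15. [r3c1∈{3}] nothing but 3 survives at r3c1, so r3c1=3.
Step 16. [r1c6∈{1}] r1c6 is down to just 1, so r1c6=1.
Step 17. [r1c4∈{2}] nothing but 2 survives at r1c4, so r1c4=2.
Step 18. [r5c4∈{5}] r5c4 is down to just 5 ⇒ r5c4=5.
Step 19. [r2c3∈{1}] r2c3 has the single candidate 1. So r2c3=1.
Step 20. [r6c6∈{6}] r6c6 is down to just 6 ⇒ r6c6=6.

Answer: 4 3 5 2 6 1 / 6 2 1 3 5 4 / 3 4 2 6 1 5 / 5 1 6 4 2 3 / 1 6 3 5 4 2 / 2 5 4 1 3 6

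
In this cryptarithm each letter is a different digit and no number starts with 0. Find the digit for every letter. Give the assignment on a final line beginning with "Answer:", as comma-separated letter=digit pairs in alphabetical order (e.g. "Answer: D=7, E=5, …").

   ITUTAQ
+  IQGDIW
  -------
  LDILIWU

Step 1. [col 1: Q + W ≡ U (mod 10)] column 1 (Q + W ≡ U (mod 10), carry-in 0) doesn't pin Q yet; pick Q=5 and continue, so Q=5.
Step 2. [col 1: Q + W ≡ U (mod 10)] several values work for U in column 1 (Q + W ≡ U (mod 10), carry-in 0); try U=4. So U=4.
Step 3. [L] the sum has 7 digits but both addends have 6; that extra leading digit L is the final carry, namely 1, so L=1.
Step 4. [col 1: Q + W ≡ U (mod 10)] from column 1 (Q=5, U=4, carry-in 0, digits 1,4,5 already taken and all letters distinct): W must equal 9, so W=9.
Step 5. [col 2: A + I ≡ W (mod 10)] no forcing yet in column 2 (carry-in 1); A=0 is free and consistent — try it, so A=0.
Step 6. [col 2: A + I ≡ W (mod 10)] from column 2 (A=0, W=9, carry-in 1, digits 0,1,4,5,9 already taken and all letters distinct): I must equal 8. So I=8.
Step 7. [col 3: T + D ≡ I (mod 10)] no forcing yet in column 3 (carry-in 0); D=6 is free and consistent — try it ⇒ D=6.
Step 8. [col 3: T + D ≡ I (mod 10)] column 3 reads T+D+carry(0)=I with D=6, I=8; with digits 0,1,4,5,6,8,9 already taken and all letters distinct, the only value for T is 2, so T=2.
Step 9. [col 4: U + G ≡ L (mod 10)] in column 4 we have U+G≡L with carry-in 0; given U=4, L=1 and digits 0,1,2,4,5,6,8,9 already taken and all letters distinct, that pins G to 7, so G=7.

Answer: A=0, D=6, G=7, I=8, L=1, Q=5, T=2, U=4, W=9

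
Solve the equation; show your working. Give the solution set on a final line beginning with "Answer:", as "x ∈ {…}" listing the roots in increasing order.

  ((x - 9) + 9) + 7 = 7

Step 1. [((x - 9) + 9) + 7 = 7] +7 is outermost — subtract 7 both sides. So sub: (x - 9) + 9 = 0.
Step 2. [(x - 9) + 9 = 0] the outer +9 inverts by subtracting 9, so sub: x - 9 = -9.
Step 3. [x - 9 = -9] the outer -9 inverts by adding 9. So sub: x = 0.

Answer: x ∈ {0}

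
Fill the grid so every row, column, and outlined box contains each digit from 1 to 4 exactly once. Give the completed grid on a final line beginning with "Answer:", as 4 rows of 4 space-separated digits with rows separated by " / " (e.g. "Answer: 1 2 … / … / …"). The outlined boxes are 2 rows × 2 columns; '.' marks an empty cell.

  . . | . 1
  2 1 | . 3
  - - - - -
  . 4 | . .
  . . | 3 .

Step 1. [r3c4∈{2}] nothing but 2 survives at r3c4 ⇒ r3c4=2.
Step 2. [r1c1∈{3,4}] 4 has one home in col 1: r1c1, so r1c1=4.
Step 3. [r3c3∈{1}] only 1 remains possible at r3c3, so r3c3=1.
Step 4. [r1c3∈{2}] r1c3 is down to just 2, so r1c3=2.
Step 5. [r4c4∈{4}] r4c4's peers cover all but 4, so r4c4=4.
Step 6. [r4c1∈{1}] r4c1's peers cover all but 1. So r4c1=1.
Step 7. [r4c2∈{2}] nothing but 2 survives at r4c2 ⇒ r4c2=2.
Step 8. [r1c2∈{3}] r1c2's peers cover all but 3 ⇒ r1c2=3.
Step 9. [r2c3∈{4}] only 4 remains possible at r2c3. So r2c3=4.
Step 10. [r3c1∈{3}] only 3 remains possible at r3c1. So r3c1=3.

Answer: 4 3 2 1 / 2 1 4 3 / 3 4 1 2 / 1 2 3 4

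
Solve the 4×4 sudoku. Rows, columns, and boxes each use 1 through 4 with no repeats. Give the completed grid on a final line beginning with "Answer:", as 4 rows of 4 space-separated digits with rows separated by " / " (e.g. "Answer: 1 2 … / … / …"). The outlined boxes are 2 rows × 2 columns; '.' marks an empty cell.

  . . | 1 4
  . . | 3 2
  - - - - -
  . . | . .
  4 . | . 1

Step 1. [r4c2∈{2,3}] across row 4, 3 lands solely at r4c2 ⇒ r4c2=3.
Step 2. [r2c1∈{1}] r2c1 has the single candidate 1 ⇒ r2c1=1.
Step 3. [r3c1∈{2}] r3c1's peers cover all but 2, so r3c1=2.
Step 4. [r3c3∈{4}] r3c3's peers cover all but 4, so r3c3=4.
Step 5. [r3c4∈{3}] nothing but 3 survives at r3c4. So r3c4=3.
Step 6. [r2c2∈{4}] r2c2 has the single candidate 4, so r2c2=4.
Step 7. [r1c1∈{3}] r1c1's peers cover all but 3 ⇒ r1c1=3.
Step 8. [r3c2∈{1}] r3c2 is down to just 1 ⇒ r3c2=1.
Step 9. [r1c2∈{2}] r1c2 is down to just 2 ⇒ r1c2=2.
Step 10. [r4c3∈{2}] only 2 remains possible at r4c3. So r4c3=2.

Answer: 3 2 1 4 / 1 4 3 2 / 2 1 4 3 / 4 3 2 1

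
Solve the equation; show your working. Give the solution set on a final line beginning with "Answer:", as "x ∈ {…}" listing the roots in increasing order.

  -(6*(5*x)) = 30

Step 1. [-(6*(5*x)) = 30] flip signs both sides, so neg: 6*(5*x) = -30.
Step 2. [6*(5*x) = -30] divide by the outer 6. So div: 5*x = -5.
Step 3. [5*x = -5] 5 out front; divide by 5 ⇒ div: x = -1.

Answer: x ∈ {-1}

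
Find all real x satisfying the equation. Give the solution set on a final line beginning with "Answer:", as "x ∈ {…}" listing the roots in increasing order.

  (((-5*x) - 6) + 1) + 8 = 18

Step 1. [(((-5*x) - 6) + 1) + 8 = 18] peel the +8: subtract 8 from each side. So sub: ((-5*x) - 6) + 1 = 10.
Step 2. [((-5*x) - 6) + 1 = 10] the outer +1 inverts by subtracting 1, so sub: (-5*x) - 6 = 9.
Step 3. [(-5*x) - 6 = 9] peel the -6: add 6 from each side ⇒ sub: -5*x = 15.
Step 4. [-5*x = 15] leading coefficient -5: divide by -5. So div: x = -3.

Answer: x ∈ {-3}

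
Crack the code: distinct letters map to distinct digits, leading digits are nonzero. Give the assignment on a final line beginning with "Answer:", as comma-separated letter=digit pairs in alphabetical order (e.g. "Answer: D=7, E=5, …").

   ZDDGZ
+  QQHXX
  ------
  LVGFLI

Step 1. [col 1: Z + X ≡ I (mod 10)] X=5 is one option consistent with column 1 (Z + X ≡ I (mod 10), carry-in 0) — take it ⇒ X=5.
Step 2. [col 1: Z + X ≡ I (mod 10)] several values work for I in column 1 (Z + X ≡ I (mod 10), carry-in 0); try I=9, so I=9.
Step 3. [L] the sum has 6 digits but both addends have 5; that extra leading digit L is the final carry, namely 1, so L=1.
Step 4. [col 1: Z + X ≡ I (mod 10)] from column 1 (X=5, I=9, carry-in 0, digits 1,5,9 already taken and all letters distinct): Z must equal 4, so Z=4.
Step 5. [col 2: G + X ≡ L (mod 10)] column 2: given X=5, L=1, carry-in 0, and digits 1,4,5,9 already taken and all letters distinct, G+X≡L (mod 10) forces G=6, so G=6.
Step 6. [col 3: D + H ≡ F (mod 10)] several values work for D in column 3 (D + H ≡ F (mod 10), carry-in 1); try D=7, so D=7.
Step 7. [col 3: D + H ≡ F (mod 10)] several values work for H in column 3 (D + H ≡ F (mod 10), carry-in 1); try H=2, so H=2.
Step 8. [col 3: D + H ≡ F (mod 10)] column 3 reads D+H+carry(1)=F with D=7, H=2; with digits 1,2,4,5,6,7,9 already taken and all letters distinct, the only value for F is 0. So F=0.
Step 9. [col 4: D + Q ≡ G (mod 10)] in column 4 we have D+Q≡G with carry-in 1; given D=7, G=6 and digits 0,1,2,4,5,6,7,9 already taken and all letters distinct, that pins Q to 8 ⇒ Q=8.
Step 10. [col 5: Z + Q ≡ V (mod 10)] column 5 reads Z+Q+carry(1)=V with Z=4, Q=8; with digits 0,1,2,4,5,6,7,8,9 already taken and all letters distinct, the only value for V is 3. So V=3.

Answer: D=7, F=0, G=6, H=2, I=9, L=1, Q=8, V=3, X=5, Z=4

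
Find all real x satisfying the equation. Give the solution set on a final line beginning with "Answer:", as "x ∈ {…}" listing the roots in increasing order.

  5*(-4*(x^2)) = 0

Step 1. [5*(-4*(x^2)) = 0] 5 out front; divide by 5, so div: -4*(x^2) = 0.
Step 2. [-4*(x^2) = 0] divide by the outer -4 ⇒ div: x^2 = 0.
Step 3. [x^2 = 0] LHS squared, RHS 0 ≥ 0: apply √ (±) ⇒ sqrt: x = 0.

Answer: x ∈ {0}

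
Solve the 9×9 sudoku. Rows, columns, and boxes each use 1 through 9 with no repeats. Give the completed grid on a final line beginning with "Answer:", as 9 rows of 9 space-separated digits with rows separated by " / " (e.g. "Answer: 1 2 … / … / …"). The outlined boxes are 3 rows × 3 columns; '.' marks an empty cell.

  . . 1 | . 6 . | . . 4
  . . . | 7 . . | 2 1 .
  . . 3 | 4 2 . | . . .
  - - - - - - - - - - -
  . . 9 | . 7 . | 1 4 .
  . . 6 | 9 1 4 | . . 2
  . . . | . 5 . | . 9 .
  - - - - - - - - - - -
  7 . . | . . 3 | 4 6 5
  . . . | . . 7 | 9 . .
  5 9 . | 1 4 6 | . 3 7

Step 1. [r8c5∈{8}] only 8 remains possible at r8c5, so r8c5=8.
Step 2. [r4c2∈{2,3,5,8}] r4c2 is the only open cell in row 4 admitting 5. So r4c2=5.
Step 3. [r9c3∈{2,8}] row 9 places 2 nowhere but r9c3, so r9c3=2.
Step 4. [r6c3∈{4,7,8}] in col 3, 7 fits only at r6c3, so r6c3=7.
Step 5. [r7c2∈{1,8}] in row 7, 1 fits only at r7c2. So r7c2=1.
Step 6. [r9c7∈{8}] r9c7 has the single candidate 8 ⇒ r9c7=8.
Step 7. [r6c1∈{1,2,3,4,8}] row 6 places 1 nowhere but r6c1. So r6c1=1.
Step 8. [r6c2∈{2,3,4,8}] r6c2 is the only open cell in row 6 admitting 4 ⇒ r6c2=4.
Step 9. [r4c1∈{2,3,8}] in box 4, 2 fits only at r4c1, so r4c1=2.
Step 10. [r4c6∈{8}] r4c6 has the single candidate 8, so r4c6=8.
Step 11. [r6c9∈{3,6,8}] in row 6, 8 fits only at r6c9. So r6c9=8.
Step 12. [r1c4∈{3,5,8}] col 4 places 8 nowhere but r1c4. So r1c4=8.
Step 13. [r1c7∈{3,5,7}] 3 has one home in row 1: r1c7 ⇒ r1c7=3.
Step 14. [r3c8∈{5,7,8}] r3c8 is the only open cell in col 8 admitting 8 ⇒ r3c8=8.
Step 15. [r1c1∈{9}] r1c1 is down to just 9 ⇒ r1c1=9.
Step 16. [r3c1∈{6}] only 6 remains possible at r3c1. So r3c1=6.
Step 17. [r2c3∈{4,5,8}] across col 3, 5 lands solely at r2c3 ⇒ r2c3=5.
Step 18. [r6c4∈{2,3,6}] across row 6, 3 lands solely at r6c4, so r6c4=3.
Step 19. [r2c6∈{9}] only 9 remains possible at r2c6. So r2c6=9.
Step 20. [r2c1∈{4,8}] in row 2, 4 fits only at r2c1 ⇒ r2c1=4.
Step 21. [r8c1∈{3}] r8c1 is down to just 3, so r8c1=3.
Step 22. [r1c6∈{5}] only 5 remains possible at r1c6, so r1c6=5.
Step 23. [r1c8∈{7}] r1c8's peers cover all but 7 ⇒ r1c8=7.
Step 24. [r8c8∈{2}] only 2 remains possible at r8c8. So r8c8=2.
Step 25. [r2c2∈{8}] nothing but 8 survives at r2c2, so r2c2=8.
Step 26. [r4c9∈{3,6}] r4c9 is the only open cell in row 4 admitting 3. So r4c9=3.
Step 27. [r3c7∈{5}] only 5 remains possible at r3c7. So r3c7=5.
Step 28. [r8c3∈{4}] r8c3 is down to just 4, so r8c3=4.
Step 29. [r5c1∈{8}] r5c1's peers cover all but 8 ⇒ r5c1=8.
Step 30. [r3c9∈{9}] only 9 remains possible at r3c9, so r3c9=9.
Step 31. [r4c4∈{6}] r4c4 has the single candidate 6 ⇒ r4c4=6.
Step 32. [r3c6∈{1}] nothing but 1 survives at r3c6, so r3c6=1.
Step 33. [r5c2∈{3}] r5c2's peers cover all but 3, so r5c2=3.
Step 34. [r5c8∈{5}] r5c8 has the single candidate 5. So r5c8=5.
Step 35. [r2c9∈{6}] r2c9's peers cover all but 6. So r2c9=6.
Step 36. [r1c2∈{2}] r1c2 has the single candidate 2 ⇒ r1c2=2.
Step 37. [r8c9∈{1}] r8c9 has the single candidate 1. So r8c9=1.
Step 38. [r3c2∈{7}] only 7 remains possible at r3c2, so r3c2=7.
Step 39. [r7c3∈{8}] only 8 remains possible at r7c3, so r7c3=8.
Step 40. [r8c2∈{6}] r8c2's peers cover all but 6 ⇒ r8c2=6.
Step 41. [r5c7∈{7}] r5c7's peers cover all but 7. So r5c7=7.
Step 42. [r8c4∈{5}] r8c4 has the single candidate 5, so r8c4=5.
Step 43. [r7c4∈{2}] only 2 remains possible at r7c4, so r7c4=2.
Step 44. [r6c7∈{6}] nothing but 6 survives at r6c7. So r6c7=6.
Step 45. [r7c5∈{9}] r7c5 is down to just 9 ⇒ r7c5=9.
Step 46. [r2c5∈{3}] r2c5 is down to just 3, so r2c5=3.
Step 47. [r6c6∈{2}] r6c6's peers cover all but 2 ⇒ r6c6=2.

Answer: 9 2 1 8 6 5 3 7 4 / 4 8 5 7 3 9 2 1 6 / 6 7 3 4 2 1 5 8 9 / 2 5 9 6 7 8 1 4 3 / 8 3 6 9 1 4 7 5 2 / 1 4 7 3 5 2 6 9 8 / 7 1 8 2 9 3 4 6 5 / 3 6 4 5 8 7 9 2 1 / 5 9 2 1 4 6 8 3 7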